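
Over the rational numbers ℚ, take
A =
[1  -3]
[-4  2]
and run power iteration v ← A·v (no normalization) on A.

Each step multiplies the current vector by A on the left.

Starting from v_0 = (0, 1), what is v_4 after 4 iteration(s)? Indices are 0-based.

v_4 = (-261, 364)

v_0 = (0, 1).
v_1 = A·v_0 = (-3, 2).
v_2 = A·v_1 = (-9, 16).
v_3 = A·v_2 = (-57, 68).
v_4 = A·v_3 = (-261, 364).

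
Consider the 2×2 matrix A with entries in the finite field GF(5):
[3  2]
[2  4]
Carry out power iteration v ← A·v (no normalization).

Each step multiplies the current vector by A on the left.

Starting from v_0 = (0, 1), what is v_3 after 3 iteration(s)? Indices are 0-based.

v_3 = (2, 3)

v_0 = (0, 1).
v_1 = A·v_0 = (2, 4).
v_2 = A·v_1 = (4, 0).
v_3 = A·v_2 = (2, 3).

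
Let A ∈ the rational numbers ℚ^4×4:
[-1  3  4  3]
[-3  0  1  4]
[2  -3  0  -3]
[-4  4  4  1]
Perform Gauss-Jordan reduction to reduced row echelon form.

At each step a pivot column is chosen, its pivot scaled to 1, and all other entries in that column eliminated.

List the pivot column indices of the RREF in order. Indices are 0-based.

pivot columns: 0, 1, 2, 3

step 1: normalize row 0 (÷-1) = (1, -3, -4, -3)
  row 1: subtract -3×row0 = (0, -9, -11, -5)
  row 2: subtract 2×row0 = (0, 3, 8, 3)
  row 3: subtract -4×row0 = (0, -8, -12, -11)
step 2: normalize row 1 (÷-9) = (0, 1, 11/9, 5/9)
  row 0: subtract -3×row1 = (1, 0, -1/3, -4/3)
  row 2: subtract 3×row1 = (0, 0, 13/3, 4/3)
  row 3: subtract -8×row1 = (0, 0, -20/9, -59/9)
step 3: normalize row 2 (÷13/3) = (0, 0, 1, 4/13)
  row 0: subtract -1/3×row2 = (1, 0, 0, -16/13)
  row 1: subtract 11/9×row2 = (0, 1, 0, 7/39)
  row 3: subtract -20/9×row2 = (0, 0, 0, -229/39)
step 4: normalize row 3 (÷-229/39) = (0, 0, 0, 1)
  row 0: subtract -16/13×row3 = (1, 0, 0, 0)
  row 1: subtract 7/39×row3 = (0, 1, 0, 0)
  row 2: subtract 4/13×row3 = (0, 0, 1, 0)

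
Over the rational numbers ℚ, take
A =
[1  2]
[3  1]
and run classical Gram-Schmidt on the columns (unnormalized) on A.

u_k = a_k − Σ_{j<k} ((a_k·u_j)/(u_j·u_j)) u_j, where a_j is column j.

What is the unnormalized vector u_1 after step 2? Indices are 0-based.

u_1 = (3/2, -1/2)

Step 1: u_0 = a_0 = (1, 3).
Step 2: u_1 = a_1 − (1/2)·u_0 = (3/2, -1/2).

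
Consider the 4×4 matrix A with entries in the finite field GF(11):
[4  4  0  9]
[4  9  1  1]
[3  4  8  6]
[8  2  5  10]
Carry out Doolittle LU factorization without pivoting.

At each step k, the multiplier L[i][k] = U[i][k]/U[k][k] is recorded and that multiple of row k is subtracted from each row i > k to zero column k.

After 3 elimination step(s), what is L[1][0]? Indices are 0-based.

L[1][0] = 1

k=0: U[0][0]=4
  eliminate (1,0): mult=1, new row 1: (0, 5, 1, 3); set L[1][0]=1
  eliminate (2,0): mult=9, new row 2: (0, 1, 8, 2); set L[2][0]=9
  eliminate (3,0): mult=2, new row 3: (0, 5, 5, 3); set L[3][0]=2
k=1: U[1][1]=5
  eliminate (2,1): mult=9, new row 2: (0, 0, 10, 8); set L[2][1]=9
  eliminate (3,1): mult=1, new row 3: (0, 0, 4, 0); set L[3][1]=1
k=2: U[2][2]=10
  eliminate (3,2): mult=7, new row 3: (0, 0, 0, 10); set L[3][2]=7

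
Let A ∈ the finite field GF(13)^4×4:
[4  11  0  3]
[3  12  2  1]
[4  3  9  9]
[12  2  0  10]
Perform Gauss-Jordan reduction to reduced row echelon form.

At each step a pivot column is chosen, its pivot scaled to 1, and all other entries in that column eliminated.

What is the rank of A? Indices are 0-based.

rank = 4

pivot(0,0)=4: scale R0 → (1, 6, 0, 4)
  clear (1,0): R1 −= (3)R0 → (0, 7, 2, 2)
  clear (2,0): R2 −= (4)R0 → (0, 5, 9, 6)
  clear (3,0): R3 −= (12)R0 → (0, 8, 0, 1)
pivot(1,1)=7: scale R1 → (0, 1, 4, 4)
  clear (0,1): R0 −= (6)R1 → (1, 0, 2, 6)
  clear (2,1): R2 −= (5)R1 → (0, 0, 2, 12)
  clear (3,1): R3 −= (8)R1 → (0, 0, 7, 8)
pivot(2,2)=2: scale R2 → (0, 0, 1, 6)
  clear (0,2): R0 −= (2)R2 → (1, 0, 0, 7)
  clear (1,2): R1 −= (4)R2 → (0, 1, 0, 6)
  clear (3,2): R3 −= (7)R2 → (0, 0, 0, 5)
pivot(3,3)=5: scale R3 → (0, 0, 0, 1)
  clear (0,3): R0 −= (7)R3 → (1, 0, 0, 0)
  clear (1,3): R1 −= (6)R3 → (0, 1, 0, 0)
  clear (2,3): R2 −= (6)R3 → (0, 0, 1, 0)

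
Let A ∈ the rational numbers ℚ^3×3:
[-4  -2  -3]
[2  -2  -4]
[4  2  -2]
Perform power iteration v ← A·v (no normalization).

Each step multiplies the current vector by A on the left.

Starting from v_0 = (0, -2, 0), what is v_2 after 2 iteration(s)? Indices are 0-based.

v_0 = (0, -2, 0).
v_1 = A·v_0 = (4, 4, -4).
v_2 = A·v_1 = (-12, 16, 32).

v_2 = (-12, 16, 32)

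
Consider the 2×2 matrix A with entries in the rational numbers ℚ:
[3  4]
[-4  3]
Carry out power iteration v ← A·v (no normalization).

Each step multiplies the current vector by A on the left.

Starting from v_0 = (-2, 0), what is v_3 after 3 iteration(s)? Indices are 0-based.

v_3 = (234, 88)

v_0 = (-2, 0).
v_1 = A·v_0 = (-6, 8).
v_2 = A·v_1 = (14, 48).
v_3 = A·v_2 = (234, 88).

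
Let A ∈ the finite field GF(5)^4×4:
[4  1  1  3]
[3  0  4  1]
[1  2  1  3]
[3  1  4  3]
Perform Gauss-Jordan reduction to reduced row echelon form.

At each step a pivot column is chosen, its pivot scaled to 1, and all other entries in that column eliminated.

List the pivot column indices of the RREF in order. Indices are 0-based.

pivot columns: 0, 1, 2, 3

[1] R0 /= 4  ⇒  (1, 4, 4, 2)
     R1 -= 3·R0  ⇒  (0, 3, 2, 0)
     R2 -= 1·R0  ⇒  (0, 3, 2, 1)
     R3 -= 3·R0  ⇒  (0, 4, 2, 2)
[2] R1 /= 3  ⇒  (0, 1, 4, 0)
     R0 -= 4·R1  ⇒  (1, 0, 3, 2)
     R2 -= 3·R1  ⇒  (0, 0, 0, 1)
     R3 -= 4·R1  ⇒  (0, 0, 1, 2)
[3] R2 <-> R3
[3] R2 /= 1  ⇒  (0, 0, 1, 2)
     R0 -= 3·R2  ⇒  (1, 0, 0, 1)
     R1 -= 4·R2  ⇒  (0, 1, 0, 2)
[4] R3 /= 1  ⇒  (0, 0, 0, 1)
     R0 -= 1·R3  ⇒  (1, 0, 0, 0)
     R1 -= 2·R3  ⇒  (0, 1, 0, 0)
     R2 -= 2·R3  ⇒  (0, 0, 1, 0)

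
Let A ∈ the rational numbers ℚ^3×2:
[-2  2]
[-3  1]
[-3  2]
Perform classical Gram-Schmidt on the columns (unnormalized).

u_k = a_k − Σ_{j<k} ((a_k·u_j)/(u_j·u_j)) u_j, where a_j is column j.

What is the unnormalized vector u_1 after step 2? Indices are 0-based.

Step 1: u_0 = a_0 = (-2, -3, -3).
Step 2: u_1 = a_1 − (-13/22)·u_0 = (9/11, -17/22, 5/22).

u_1 = (9/11, -17/22, 5/22)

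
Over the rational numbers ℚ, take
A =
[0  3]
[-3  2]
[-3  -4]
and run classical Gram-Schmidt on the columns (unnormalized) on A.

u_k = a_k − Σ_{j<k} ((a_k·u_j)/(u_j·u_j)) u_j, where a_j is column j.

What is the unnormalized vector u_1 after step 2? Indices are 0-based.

u_1 = (3, 3, -3)

Step 1: u_0 = a_0 = (0, -3, -3).
Step 2: u_1 = a_1 − (1/3)·u_0 = (3, 3, -3).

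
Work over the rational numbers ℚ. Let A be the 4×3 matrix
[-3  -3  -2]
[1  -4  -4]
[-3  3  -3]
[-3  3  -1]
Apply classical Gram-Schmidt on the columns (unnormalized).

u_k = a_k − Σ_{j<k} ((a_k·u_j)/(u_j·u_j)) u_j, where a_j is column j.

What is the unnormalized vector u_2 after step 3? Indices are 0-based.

u_2 = (168/115, -336/115, -51/23, -5/23)

Step 1: u_0 = a_0 = (-3, 1, -3, -3).
Step 2: u_1 = a_1 − (-13/28)·u_0 = (-123/28, -99/28, 45/28, 45/28).
Step 3: u_2 = a_2 − (1/2)·u_0 − (154/345)·u_1 = (168/115, -336/115, -51/23, -5/23).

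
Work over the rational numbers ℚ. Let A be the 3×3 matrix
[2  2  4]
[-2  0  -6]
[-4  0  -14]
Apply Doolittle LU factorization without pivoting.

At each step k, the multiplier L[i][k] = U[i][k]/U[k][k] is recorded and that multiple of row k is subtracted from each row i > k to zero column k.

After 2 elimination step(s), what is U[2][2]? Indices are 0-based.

U[2][2] = -2

k=0: U[0][0]=2
  eliminate (1,0): mult=-1, new row 1: (0, 2, -2); set L[1][0]=-1
  eliminate (2,0): mult=-2, new row 2: (0, 4, -6); set L[2][0]=-2
k=1: U[1][1]=2
  eliminate (2,1): mult=2, new row 2: (0, 0, -2); set L[2][1]=2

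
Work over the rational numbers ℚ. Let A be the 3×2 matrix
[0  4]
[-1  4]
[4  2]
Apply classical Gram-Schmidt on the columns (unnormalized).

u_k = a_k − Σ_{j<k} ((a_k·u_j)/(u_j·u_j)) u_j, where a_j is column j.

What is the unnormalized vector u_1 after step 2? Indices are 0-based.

u_1 = (4, 72/17, 18/17)

Step 1: u_0 = a_0 = (0, -1, 4).
Step 2: u_1 = a_1 − (4/17)·u_0 = (4, 72/17, 18/17).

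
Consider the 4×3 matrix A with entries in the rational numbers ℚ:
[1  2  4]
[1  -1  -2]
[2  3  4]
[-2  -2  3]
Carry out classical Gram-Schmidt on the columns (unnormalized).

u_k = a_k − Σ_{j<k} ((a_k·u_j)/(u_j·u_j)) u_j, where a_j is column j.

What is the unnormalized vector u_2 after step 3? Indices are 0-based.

Step 1: u_0 = a_0 = (1, 1, 2, -2).
Step 2: u_1 = a_1 − (11/10)·u_0 = (9/10, -21/10, 4/5, 1/5).
Step 3: u_2 = a_2 − (2/5)·u_0 − (116/59)·u_1 = (108/59, 102/59, 96/59, 201/59).

u_2 = (108/59, 102/59, 96/59, 201/59)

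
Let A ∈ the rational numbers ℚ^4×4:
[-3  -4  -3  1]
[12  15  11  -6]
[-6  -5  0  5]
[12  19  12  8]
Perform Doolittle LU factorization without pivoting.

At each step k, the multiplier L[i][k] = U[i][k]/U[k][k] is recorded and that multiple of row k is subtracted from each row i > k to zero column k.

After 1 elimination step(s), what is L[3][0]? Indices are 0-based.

k=0: U[0][0]=-3
  eliminate (1,0): mult=-4, new row 1: (0, -1, -1, -2); set L[1][0]=-4
  eliminate (2,0): mult=2, new row 2: (0, 3, 6, 3); set L[2][0]=2
  eliminate (3,0): mult=-4, new row 3: (0, 3, 0, 12); set L[3][0]=-4

L[3][0] = -4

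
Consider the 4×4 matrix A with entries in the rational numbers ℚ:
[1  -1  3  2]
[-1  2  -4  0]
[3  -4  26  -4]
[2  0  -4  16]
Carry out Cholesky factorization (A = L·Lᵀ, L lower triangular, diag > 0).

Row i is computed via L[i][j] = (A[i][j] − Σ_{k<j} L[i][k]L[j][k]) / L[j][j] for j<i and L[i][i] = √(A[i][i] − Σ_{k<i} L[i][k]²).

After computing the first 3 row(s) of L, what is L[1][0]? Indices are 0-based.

L[1][0] = -1

Step 1: L[0][0] = √(1) = 1.
  L[1][0] = (-1) / L[0][0] = -1.
Step 2: L[1][1] = √(1) = 1.
  L[2][0] = (3) / L[0][0] = 3.
  L[2][1] = (-1) / L[1][1] = -1.
Step 3: L[2][2] = √(16) = 4.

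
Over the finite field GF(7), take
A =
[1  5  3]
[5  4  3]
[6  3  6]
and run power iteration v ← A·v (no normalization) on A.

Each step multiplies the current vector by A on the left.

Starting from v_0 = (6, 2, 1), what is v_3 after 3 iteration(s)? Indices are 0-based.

v_0 = (6, 2, 1).
v_1 = A·v_0 = (5, 6, 6).
v_2 = A·v_1 = (4, 4, 0).
v_3 = A·v_2 = (3, 1, 1).

v_3 = (3, 1, 1)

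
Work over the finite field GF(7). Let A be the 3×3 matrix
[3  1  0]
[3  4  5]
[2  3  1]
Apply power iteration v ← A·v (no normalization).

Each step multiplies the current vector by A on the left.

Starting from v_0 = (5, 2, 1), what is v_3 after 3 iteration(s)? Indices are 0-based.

v_0 = (5, 2, 1).
v_1 = A·v_0 = (3, 0, 3).
v_2 = A·v_1 = (2, 3, 2).
v_3 = A·v_2 = (2, 0, 1).

v_3 = (2, 0, 1)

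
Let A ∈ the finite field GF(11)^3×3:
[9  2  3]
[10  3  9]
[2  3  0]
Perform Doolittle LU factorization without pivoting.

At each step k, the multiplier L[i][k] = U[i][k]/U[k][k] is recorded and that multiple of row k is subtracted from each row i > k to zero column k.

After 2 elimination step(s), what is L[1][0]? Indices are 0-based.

[col 0] pivot 9
  R1 -= 6*R0 → (0, 2, 2)  (L[1][0] := 6)
  R2 -= 10*R0 → (0, 5, 3)  (L[2][0] := 10)
[col 1] pivot 2
  R2 -= 8*R1 → (0, 0, 9)  (L[2][1] := 8)

L[1][0] = 6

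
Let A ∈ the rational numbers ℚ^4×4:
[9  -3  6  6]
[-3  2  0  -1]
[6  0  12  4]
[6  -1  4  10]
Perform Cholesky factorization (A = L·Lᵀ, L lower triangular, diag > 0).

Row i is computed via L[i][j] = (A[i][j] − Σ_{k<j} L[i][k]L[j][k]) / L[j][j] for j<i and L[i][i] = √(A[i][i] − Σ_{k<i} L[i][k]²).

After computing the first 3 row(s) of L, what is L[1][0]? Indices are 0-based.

L[1][0] = -1

Step 1: L[0][0] = √(9) = 3.
  L[1][0] = (-3) / L[0][0] = -1.
Step 2: L[1][1] = √(1) = 1.
  L[2][0] = (6) / L[0][0] = 2.
  L[2][1] = (2) / L[1][1] = 2.
Step 3: L[2][2] = √(4) = 2.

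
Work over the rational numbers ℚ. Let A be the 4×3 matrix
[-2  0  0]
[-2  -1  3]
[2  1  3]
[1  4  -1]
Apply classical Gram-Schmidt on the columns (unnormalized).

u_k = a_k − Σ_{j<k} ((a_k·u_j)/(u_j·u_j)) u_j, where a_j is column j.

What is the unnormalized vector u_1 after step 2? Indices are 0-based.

u_1 = (16/13, 3/13, -3/13, 44/13)

Step 1: u_0 = a_0 = (-2, -2, 2, 1).
Step 2: u_1 = a_1 − (8/13)·u_0 = (16/13, 3/13, -3/13, 44/13).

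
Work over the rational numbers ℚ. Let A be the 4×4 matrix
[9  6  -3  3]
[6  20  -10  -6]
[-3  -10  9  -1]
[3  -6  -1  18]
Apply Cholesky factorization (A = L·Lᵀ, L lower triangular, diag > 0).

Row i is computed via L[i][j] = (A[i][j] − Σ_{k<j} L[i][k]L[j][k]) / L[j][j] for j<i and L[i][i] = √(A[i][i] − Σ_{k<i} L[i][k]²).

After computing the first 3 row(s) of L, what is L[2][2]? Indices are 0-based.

Step 1: L[0][0] = √(9) = 3.
  L[1][0] = (6) / L[0][0] = 2.
Step 2: L[1][1] = √(16) = 4.
  L[2][0] = (-3) / L[0][0] = -1.
  L[2][1] = (-8) / L[1][1] = -2.
Step 3: L[2][2] = √(4) = 2.

L[2][2] = 2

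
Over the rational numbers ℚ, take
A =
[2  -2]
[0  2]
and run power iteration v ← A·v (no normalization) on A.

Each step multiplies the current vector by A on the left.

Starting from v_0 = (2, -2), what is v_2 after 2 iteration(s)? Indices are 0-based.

v_0 = (2, -2).
v_1 = A·v_0 = (8, -4).
v_2 = A·v_1 = (24, -8).

v_2 = (24, -8)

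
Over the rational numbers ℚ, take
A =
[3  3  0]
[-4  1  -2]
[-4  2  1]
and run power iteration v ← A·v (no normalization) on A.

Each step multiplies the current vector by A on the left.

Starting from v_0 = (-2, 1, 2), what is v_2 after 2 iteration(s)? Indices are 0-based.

v_0 = (-2, 1, 2).
v_1 = A·v_0 = (-3, 5, 12).
v_2 = A·v_1 = (6, -7, 34).

v_2 = (6, -7, 34)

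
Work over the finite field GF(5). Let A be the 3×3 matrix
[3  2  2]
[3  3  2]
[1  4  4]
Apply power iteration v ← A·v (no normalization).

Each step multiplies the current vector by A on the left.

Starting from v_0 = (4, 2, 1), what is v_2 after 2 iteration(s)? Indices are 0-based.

v_0 = (4, 2, 1).
v_1 = A·v_0 = (3, 0, 1).
v_2 = A·v_1 = (1, 1, 2).

v_2 = (1, 1, 2)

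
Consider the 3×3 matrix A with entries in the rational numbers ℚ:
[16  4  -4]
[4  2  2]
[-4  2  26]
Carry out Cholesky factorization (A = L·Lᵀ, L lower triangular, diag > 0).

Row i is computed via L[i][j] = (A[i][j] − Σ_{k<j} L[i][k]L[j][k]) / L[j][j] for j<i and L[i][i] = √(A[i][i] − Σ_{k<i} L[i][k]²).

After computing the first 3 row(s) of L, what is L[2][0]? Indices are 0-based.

Step 1: L[0][0] = √(16) = 4.
  L[1][0] = (4) / L[0][0] = 1.
Step 2: L[1][1] = √(1) = 1.
  L[2][0] = (-4) / L[0][0] = -1.
  L[2][1] = (3) / L[1][1] = 3.
Step 3: L[2][2] = √(16) = 4.

L[2][0] = -1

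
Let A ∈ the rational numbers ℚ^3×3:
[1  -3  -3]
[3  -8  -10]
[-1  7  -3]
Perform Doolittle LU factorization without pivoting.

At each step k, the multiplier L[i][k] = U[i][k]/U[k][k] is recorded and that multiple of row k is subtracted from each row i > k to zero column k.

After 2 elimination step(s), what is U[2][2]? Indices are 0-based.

k=0: U[0][0]=1
  eliminate (1,0): mult=3, new row 1: (0, 1, -1); set L[1][0]=3
  eliminate (2,0): mult=-1, new row 2: (0, 4, -6); set L[2][0]=-1
k=1: U[1][1]=1
  eliminate (2,1): mult=4, new row 2: (0, 0, -2); set L[2][1]=4

U[2][2] = -2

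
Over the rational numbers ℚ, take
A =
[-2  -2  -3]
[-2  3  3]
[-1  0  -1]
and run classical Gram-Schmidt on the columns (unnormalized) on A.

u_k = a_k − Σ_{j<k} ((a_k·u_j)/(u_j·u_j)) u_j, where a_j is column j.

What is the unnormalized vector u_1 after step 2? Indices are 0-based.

Step 1: u_0 = a_0 = (-2, -2, -1).
Step 2: u_1 = a_1 − (-2/9)·u_0 = (-22/9, 23/9, -2/9).

u_1 = (-22/9, 23/9, -2/9)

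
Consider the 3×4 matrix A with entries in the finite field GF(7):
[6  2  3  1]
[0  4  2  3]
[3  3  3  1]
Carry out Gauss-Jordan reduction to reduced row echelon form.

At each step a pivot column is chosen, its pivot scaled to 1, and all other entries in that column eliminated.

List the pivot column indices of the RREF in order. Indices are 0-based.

pivot columns: 0, 1, 2

[1] R0 /= 6  ⇒  (1, 5, 4, 6)
     R2 -= 3·R0  ⇒  (0, 2, 5, 4)
[2] R1 /= 4  ⇒  (0, 1, 4, 6)
     R0 -= 5·R1  ⇒  (1, 0, 5, 4)
     R2 -= 2·R1  ⇒  (0, 0, 4, 6)
[3] R2 /= 4  ⇒  (0, 0, 1, 5)
     R0 -= 5·R2  ⇒  (1, 0, 0, 0)
     R1 -= 4·R2  ⇒  (0, 1, 0, 0)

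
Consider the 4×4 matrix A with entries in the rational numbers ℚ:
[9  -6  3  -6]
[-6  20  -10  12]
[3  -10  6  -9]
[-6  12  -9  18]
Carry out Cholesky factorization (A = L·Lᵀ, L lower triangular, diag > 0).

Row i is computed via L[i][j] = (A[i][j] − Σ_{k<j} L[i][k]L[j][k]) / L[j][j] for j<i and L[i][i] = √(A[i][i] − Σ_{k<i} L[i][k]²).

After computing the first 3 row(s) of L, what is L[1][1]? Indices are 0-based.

L[1][1] = 4

Step 1: L[0][0] = √(9) = 3.
  L[1][0] = (-6) / L[0][0] = -2.
Step 2: L[1][1] = √(16) = 4.
  L[2][0] = (3) / L[0][0] = 1.
  L[2][1] = (-8) / L[1][1] = -2.
Step 3: L[2][2] = √(1) = 1.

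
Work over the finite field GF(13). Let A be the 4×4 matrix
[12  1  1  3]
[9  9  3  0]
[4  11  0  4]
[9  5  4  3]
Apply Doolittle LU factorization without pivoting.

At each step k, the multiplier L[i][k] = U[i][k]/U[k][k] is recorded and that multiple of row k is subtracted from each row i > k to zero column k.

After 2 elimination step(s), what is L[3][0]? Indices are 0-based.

Step 1: pivot at (0,0) is 12.
  row1 ← row1 − (4)·row0  ⇒  L[1][0]=4, U row1=(0, 5, 12, 1)
  row2 ← row2 − (9)·row0  ⇒  L[2][0]=9, U row2=(0, 2, 4, 3)
  row3 ← row3 − (4)·row0  ⇒  L[3][0]=4, U row3=(0, 1, 0, 4)
Step 2: pivot at (1,1) is 5.
  row2 ← row2 − (3)·row1  ⇒  L[2][1]=3, U row2=(0, 0, 7, 0)
  row3 ← row3 − (8)·row1  ⇒  L[3][1]=8, U row3=(0, 0, 8, 9)

L[3][0] = 4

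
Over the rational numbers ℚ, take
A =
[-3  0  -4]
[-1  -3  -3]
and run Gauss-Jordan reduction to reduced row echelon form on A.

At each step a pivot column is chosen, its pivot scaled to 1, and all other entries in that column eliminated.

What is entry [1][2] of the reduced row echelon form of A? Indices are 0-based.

[1] R0 /= -3  ⇒  (1, 0, 4/3)
     R1 -= -1·R0  ⇒  (0, -3, -5/3)
[2] R1 /= -3  ⇒  (0, 1, 5/9)

M[1][2] = 5/9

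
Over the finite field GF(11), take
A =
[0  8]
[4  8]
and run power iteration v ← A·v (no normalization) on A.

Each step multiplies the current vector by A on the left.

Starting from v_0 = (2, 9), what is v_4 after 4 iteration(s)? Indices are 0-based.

v_4 = (1, 8)

v_0 = (2, 9).
v_1 = A·v_0 = (6, 3).
v_2 = A·v_1 = (2, 4).
v_3 = A·v_2 = (10, 7).
v_4 = A·v_3 = (1, 8).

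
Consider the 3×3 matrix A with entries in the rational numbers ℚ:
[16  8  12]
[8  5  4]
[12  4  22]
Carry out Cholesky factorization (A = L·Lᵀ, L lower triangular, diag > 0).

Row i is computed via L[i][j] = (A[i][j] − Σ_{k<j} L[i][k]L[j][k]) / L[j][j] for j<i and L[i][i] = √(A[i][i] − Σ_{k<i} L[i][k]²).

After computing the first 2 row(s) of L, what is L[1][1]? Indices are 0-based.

L[1][1] = 1

Step 1: L[0][0] = √(16) = 4.
  L[1][0] = (8) / L[0][0] = 2.
Step 2: L[1][1] = √(1) = 1.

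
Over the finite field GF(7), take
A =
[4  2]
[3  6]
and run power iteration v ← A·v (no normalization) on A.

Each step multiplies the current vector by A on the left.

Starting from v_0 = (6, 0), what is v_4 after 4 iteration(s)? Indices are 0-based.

v_4 = (1, 5)

v_0 = (6, 0).
v_1 = A·v_0 = (3, 4).
v_2 = A·v_1 = (6, 5).
v_3 = A·v_2 = (6, 6).
v_4 = A·v_3 = (1, 5).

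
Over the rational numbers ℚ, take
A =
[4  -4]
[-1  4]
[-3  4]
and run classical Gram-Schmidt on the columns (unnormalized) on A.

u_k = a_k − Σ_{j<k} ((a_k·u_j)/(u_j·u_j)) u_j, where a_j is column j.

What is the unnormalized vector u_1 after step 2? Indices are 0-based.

Step 1: u_0 = a_0 = (4, -1, -3).
Step 2: u_1 = a_1 − (-16/13)·u_0 = (12/13, 36/13, 4/13).

u_1 = (12/13, 36/13, 4/13)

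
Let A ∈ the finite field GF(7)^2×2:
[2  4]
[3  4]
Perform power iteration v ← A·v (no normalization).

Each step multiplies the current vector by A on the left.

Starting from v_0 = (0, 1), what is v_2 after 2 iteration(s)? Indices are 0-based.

v_0 = (0, 1).
v_1 = A·v_0 = (4, 4).
v_2 = A·v_1 = (3, 0).

v_2 = (3, 0)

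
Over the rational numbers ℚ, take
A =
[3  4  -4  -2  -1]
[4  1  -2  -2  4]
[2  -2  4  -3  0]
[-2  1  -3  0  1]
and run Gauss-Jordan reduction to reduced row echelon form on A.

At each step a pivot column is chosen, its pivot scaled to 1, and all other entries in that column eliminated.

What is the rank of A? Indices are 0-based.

[1] R0 /= 3  ⇒  (1, 4/3, -4/3, -2/3, -1/3)
     R1 -= 4·R0  ⇒  (0, -13/3, 10/3, 2/3, 16/3)
     R2 -= 2·R0  ⇒  (0, -14/3, 20/3, -5/3, 2/3)
     R3 -= -2·R0  ⇒  (0, 11/3, -17/3, -4/3, 1/3)
[2] R1 /= -13/3  ⇒  (0, 1, -10/13, -2/13, -16/13)
     R0 -= 4/3·R1  ⇒  (1, 0, -4/13, -6/13, 17/13)
     R2 -= -14/3·R1  ⇒  (0, 0, 40/13, -31/13, -66/13)
     R3 -= 11/3·R1  ⇒  (0, 0, -37/13, -10/13, 63/13)
[3] R2 /= 40/13  ⇒  (0, 0, 1, -31/40, -33/20)
     R0 -= -4/13·R2  ⇒  (1, 0, 0, -7/10, 4/5)
     R1 -= -10/13·R2  ⇒  (0, 1, 0, -3/4, -5/2)
     R3 -= -37/13·R2  ⇒  (0, 0, 0, -119/40, 3/20)
[4] R3 /= -119/40  ⇒  (0, 0, 0, 1, -6/119)
     R0 -= -7/10·R3  ⇒  (1, 0, 0, 0, 13/17)
     R1 -= -3/4·R3  ⇒  (0, 1, 0, 0, -302/119)
     R2 -= -31/40·R3  ⇒  (0, 0, 1, 0, -201/119)

rank = 4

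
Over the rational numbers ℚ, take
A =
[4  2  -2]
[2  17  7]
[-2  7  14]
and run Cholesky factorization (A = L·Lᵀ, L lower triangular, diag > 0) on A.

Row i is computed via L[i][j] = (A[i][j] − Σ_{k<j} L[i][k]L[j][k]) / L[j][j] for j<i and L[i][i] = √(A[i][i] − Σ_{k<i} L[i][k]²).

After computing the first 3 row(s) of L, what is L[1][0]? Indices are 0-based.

L[1][0] = 1

Step 1: L[0][0] = √(4) = 2.
  L[1][0] = (2) / L[0][0] = 1.
Step 2: L[1][1] = √(16) = 4.
  L[2][0] = (-2) / L[0][0] = -1.
  L[2][1] = (8) / L[1][1] = 2.
Step 3: L[2][2] = √(9) = 3.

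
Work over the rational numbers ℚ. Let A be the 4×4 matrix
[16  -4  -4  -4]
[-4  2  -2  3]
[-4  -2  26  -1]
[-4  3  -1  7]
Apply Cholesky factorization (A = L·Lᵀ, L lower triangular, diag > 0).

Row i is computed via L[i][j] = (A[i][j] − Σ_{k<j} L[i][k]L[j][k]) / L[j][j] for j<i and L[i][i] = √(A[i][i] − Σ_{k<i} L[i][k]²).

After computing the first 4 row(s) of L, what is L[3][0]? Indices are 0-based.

Step 1: L[0][0] = √(16) = 4.
  L[1][0] = (-4) / L[0][0] = -1.
Step 2: L[1][1] = √(1) = 1.
  L[2][0] = (-4) / L[0][0] = -1.
  L[2][1] = (-3) / L[1][1] = -3.
Step 3: L[2][2] = √(16) = 4.
  L[3][0] = (-4) / L[0][0] = -1.
  L[3][1] = (2) / L[1][1] = 2.
  L[3][2] = (4) / L[2][2] = 1.
Step 4: L[3][3] = √(1) = 1.

L[3][0] = -1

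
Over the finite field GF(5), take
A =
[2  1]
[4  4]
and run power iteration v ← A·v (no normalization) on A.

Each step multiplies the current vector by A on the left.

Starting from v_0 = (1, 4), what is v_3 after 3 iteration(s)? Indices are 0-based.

v_0 = (1, 4).
v_1 = A·v_0 = (1, 0).
v_2 = A·v_1 = (2, 4).
v_3 = A·v_2 = (3, 4).

v_3 = (3, 4)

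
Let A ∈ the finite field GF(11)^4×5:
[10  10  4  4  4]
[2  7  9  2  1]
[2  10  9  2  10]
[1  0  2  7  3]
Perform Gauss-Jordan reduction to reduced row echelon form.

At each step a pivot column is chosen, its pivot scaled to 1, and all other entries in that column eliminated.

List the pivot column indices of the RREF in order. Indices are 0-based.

pivot(0,0)=10: scale R0 → (1, 1, 7, 7, 7)
  clear (1,0): R1 −= (2)R0 → (0, 5, 6, 10, 9)
  clear (2,0): R2 −= (2)R0 → (0, 8, 6, 10, 7)
  clear (3,0): R3 −= (1)R0 → (0, 10, 6, 0, 7)
pivot(1,1)=5: scale R1 → (0, 1, 10, 2, 4)
  clear (0,1): R0 −= (1)R1 → (1, 0, 8, 5, 3)
  clear (2,1): R2 −= (8)R1 → (0, 0, 3, 5, 8)
  clear (3,1): R3 −= (10)R1 → (0, 0, 5, 2, 0)
pivot(2,2)=3: scale R2 → (0, 0, 1, 9, 10)
  clear (0,2): R0 −= (8)R2 → (1, 0, 0, 10, 0)
  clear (1,2): R1 −= (10)R2 → (0, 1, 0, 0, 3)
  clear (3,2): R3 −= (5)R2 → (0, 0, 0, 1, 5)
pivot(3,3)=1: scale R3 → (0, 0, 0, 1, 5)
  clear (0,3): R0 −= (10)R3 → (1, 0, 0, 0, 5)
  clear (2,3): R2 −= (9)R3 → (0, 0, 1, 0, 9)

pivot columns: 0, 1, 2, 3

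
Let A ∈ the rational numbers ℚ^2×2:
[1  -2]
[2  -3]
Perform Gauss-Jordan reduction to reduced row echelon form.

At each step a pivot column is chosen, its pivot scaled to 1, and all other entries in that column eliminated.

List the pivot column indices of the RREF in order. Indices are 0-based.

pivot(0,0)=1: scale R0 → (1, -2)
  clear (1,0): R1 −= (2)R0 → (0, 1)
pivot(1,1)=1: scale R1 → (0, 1)
  clear (0,1): R0 −= (-2)R1 → (1, 0)

pivot columns: 0, 1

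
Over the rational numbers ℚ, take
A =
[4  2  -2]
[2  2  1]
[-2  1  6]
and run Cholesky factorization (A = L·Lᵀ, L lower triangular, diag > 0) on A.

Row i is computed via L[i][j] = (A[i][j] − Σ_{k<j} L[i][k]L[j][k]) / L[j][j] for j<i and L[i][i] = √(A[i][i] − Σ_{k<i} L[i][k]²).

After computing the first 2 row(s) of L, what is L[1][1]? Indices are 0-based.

Step 1: L[0][0] = √(4) = 2.
  L[1][0] = (2) / L[0][0] = 1.
Step 2: L[1][1] = √(1) = 1.

L[1][1] = 1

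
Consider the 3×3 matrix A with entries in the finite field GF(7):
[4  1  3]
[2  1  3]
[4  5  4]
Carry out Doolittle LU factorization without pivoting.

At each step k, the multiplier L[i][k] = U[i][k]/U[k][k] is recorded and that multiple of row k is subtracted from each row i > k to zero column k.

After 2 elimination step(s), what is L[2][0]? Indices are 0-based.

L[2][0] = 1

[col 0] pivot 4
  R1 -= 4*R0 → (0, 4, 5)  (L[1][0] := 4)
  R2 -= 1*R0 → (0, 4, 1)  (L[2][0] := 1)
[col 1] pivot 4
  R2 -= 1*R1 → (0, 0, 3)  (L[2][1] := 1)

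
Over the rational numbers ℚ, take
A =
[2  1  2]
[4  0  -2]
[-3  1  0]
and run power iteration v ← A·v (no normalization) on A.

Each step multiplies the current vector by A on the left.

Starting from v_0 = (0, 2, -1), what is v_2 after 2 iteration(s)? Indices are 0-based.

v_2 = (6, -4, 2)

v_0 = (0, 2, -1).
v_1 = A·v_0 = (0, 2, 2).
v_2 = A·v_1 = (6, -4, 2).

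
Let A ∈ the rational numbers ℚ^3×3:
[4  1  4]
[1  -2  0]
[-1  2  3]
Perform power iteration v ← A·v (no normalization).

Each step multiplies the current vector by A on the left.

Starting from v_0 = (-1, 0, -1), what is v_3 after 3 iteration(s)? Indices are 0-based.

v_0 = (-1, 0, -1).
v_1 = A·v_0 = (-8, -1, -2).
v_2 = A·v_1 = (-41, -6, 0).
v_3 = A·v_2 = (-170, -29, 29).

v_3 = (-170, -29, 29)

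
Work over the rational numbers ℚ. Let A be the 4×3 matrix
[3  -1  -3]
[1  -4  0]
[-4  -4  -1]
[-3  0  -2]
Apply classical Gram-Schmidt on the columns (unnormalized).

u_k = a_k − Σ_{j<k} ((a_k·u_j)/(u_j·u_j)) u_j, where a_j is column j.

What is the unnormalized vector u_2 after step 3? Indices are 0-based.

Step 1: u_0 = a_0 = (3, 1, -4, -3).
Step 2: u_1 = a_1 − (9/35)·u_0 = (-62/35, -149/35, -104/35, 27/35).
Step 3: u_2 = a_2 − (1/35)·u_0 − (118/537)·u_1 = (-1448/537, 487/537, -125/537, -373/179).

u_2 = (-1448/537, 487/537, -125/537, -373/179)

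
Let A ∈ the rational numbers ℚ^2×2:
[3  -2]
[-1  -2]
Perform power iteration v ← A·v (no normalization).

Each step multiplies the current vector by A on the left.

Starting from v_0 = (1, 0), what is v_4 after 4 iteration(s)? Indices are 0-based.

v_4 = (123, -17)

v_0 = (1, 0).
v_1 = A·v_0 = (3, -1).
v_2 = A·v_1 = (11, -1).
v_3 = A·v_2 = (35, -9).
v_4 = A·v_3 = (123, -17).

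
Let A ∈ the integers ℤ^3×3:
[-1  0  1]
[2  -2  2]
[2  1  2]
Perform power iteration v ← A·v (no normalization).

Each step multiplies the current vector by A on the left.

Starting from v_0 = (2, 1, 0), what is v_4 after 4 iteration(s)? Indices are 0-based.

v_4 = (31, 14, 92)

v_0 = (2, 1, 0).
v_1 = A·v_0 = (-2, 2, 5).
v_2 = A·v_1 = (7, 2, 8).
v_3 = A·v_2 = (1, 26, 32).
v_4 = A·v_3 = (31, 14, 92).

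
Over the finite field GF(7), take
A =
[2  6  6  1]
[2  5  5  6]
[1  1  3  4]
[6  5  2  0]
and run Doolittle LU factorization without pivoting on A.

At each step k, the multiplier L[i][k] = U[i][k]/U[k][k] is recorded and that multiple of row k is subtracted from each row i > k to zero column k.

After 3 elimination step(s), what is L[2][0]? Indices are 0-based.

L[2][0] = 4

Step 1: pivot at (0,0) is 2.
  row1 ← row1 − (1)·row0  ⇒  L[1][0]=1, U row1=(0, 6, 6, 5)
  row2 ← row2 − (4)·row0  ⇒  L[2][0]=4, U row2=(0, 5, 0, 0)
  row3 ← row3 − (3)·row0  ⇒  L[3][0]=3, U row3=(0, 1, 5, 4)
Step 2: pivot at (1,1) is 6.
  row2 ← row2 − (2)·row1  ⇒  L[2][1]=2, U row2=(0, 0, 2, 4)
  row3 ← row3 − (6)·row1  ⇒  L[3][1]=6, U row3=(0, 0, 4, 2)
Step 3: pivot at (2,2) is 2.
  row3 ← row3 − (2)·row2  ⇒  L[3][2]=2, U row3=(0, 0, 0, 1)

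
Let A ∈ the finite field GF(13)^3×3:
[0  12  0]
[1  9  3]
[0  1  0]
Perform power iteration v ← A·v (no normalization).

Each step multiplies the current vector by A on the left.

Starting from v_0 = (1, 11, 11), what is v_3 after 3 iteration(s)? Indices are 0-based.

v_3 = (3, 5, 10)

v_0 = (1, 11, 11).
v_1 = A·v_0 = (2, 3, 11).
v_2 = A·v_1 = (10, 10, 3).
v_3 = A·v_2 = (3, 5, 10).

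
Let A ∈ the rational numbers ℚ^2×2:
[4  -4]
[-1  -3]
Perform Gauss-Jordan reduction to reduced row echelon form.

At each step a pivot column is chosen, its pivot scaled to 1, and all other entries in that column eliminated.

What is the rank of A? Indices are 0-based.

[1] R0 /= 4  ⇒  (1, -1)
     R1 -= -1·R0  ⇒  (0, -4)
[2] R1 /= -4  ⇒  (0, 1)
     R0 -= -1·R1  ⇒  (1, 0)

rank = 2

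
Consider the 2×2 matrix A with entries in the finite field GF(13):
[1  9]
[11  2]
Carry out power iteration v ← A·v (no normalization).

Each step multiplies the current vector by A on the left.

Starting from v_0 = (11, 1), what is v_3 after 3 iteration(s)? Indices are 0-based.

v_0 = (11, 1).
v_1 = A·v_0 = (7, 6).
v_2 = A·v_1 = (9, 11).
v_3 = A·v_2 = (4, 4).

v_3 = (4, 4)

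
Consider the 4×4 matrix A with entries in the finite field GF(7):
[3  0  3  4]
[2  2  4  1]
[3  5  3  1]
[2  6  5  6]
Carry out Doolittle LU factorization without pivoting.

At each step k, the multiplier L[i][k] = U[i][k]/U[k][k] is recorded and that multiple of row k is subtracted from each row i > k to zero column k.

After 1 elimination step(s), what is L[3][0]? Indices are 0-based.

k=0: U[0][0]=3
  eliminate (1,0): mult=3, new row 1: (0, 2, 2, 3); set L[1][0]=3
  eliminate (2,0): mult=1, new row 2: (0, 5, 0, 4); set L[2][0]=1
  eliminate (3,0): mult=3, new row 3: (0, 6, 3, 1); set L[3][0]=3

L[3][0] = 3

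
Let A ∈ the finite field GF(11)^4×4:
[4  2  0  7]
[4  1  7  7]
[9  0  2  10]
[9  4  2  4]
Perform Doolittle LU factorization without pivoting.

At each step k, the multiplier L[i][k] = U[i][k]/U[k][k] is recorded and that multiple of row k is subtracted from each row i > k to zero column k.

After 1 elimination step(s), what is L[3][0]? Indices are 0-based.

[col 0] pivot 4
  R1 -= 1*R0 → (0, 10, 7, 0)  (L[1][0] := 1)
  R2 -= 5*R0 → (0, 1, 2, 8)  (L[2][0] := 5)
  R3 -= 5*R0 → (0, 5, 2, 2)  (L[3][0] := 5)

L[3][0] = 5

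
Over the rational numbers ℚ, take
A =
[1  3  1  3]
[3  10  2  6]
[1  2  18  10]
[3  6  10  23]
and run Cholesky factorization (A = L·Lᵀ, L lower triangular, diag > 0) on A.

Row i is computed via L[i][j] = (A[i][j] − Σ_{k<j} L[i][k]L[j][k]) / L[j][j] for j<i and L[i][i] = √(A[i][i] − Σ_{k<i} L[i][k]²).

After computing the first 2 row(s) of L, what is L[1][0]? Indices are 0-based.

Step 1: L[0][0] = √(1) = 1.
  L[1][0] = (3) / L[0][0] = 3.
Step 2: L[1][1] = √(1) = 1.

L[1][0] = 3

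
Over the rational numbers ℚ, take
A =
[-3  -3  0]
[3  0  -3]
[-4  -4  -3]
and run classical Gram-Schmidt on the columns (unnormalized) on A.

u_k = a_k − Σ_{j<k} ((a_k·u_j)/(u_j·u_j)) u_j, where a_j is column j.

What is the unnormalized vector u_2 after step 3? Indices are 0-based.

u_2 = (36/25, 0, -27/25)

Step 1: u_0 = a_0 = (-3, 3, -4).
Step 2: u_1 = a_1 − (25/34)·u_0 = (-27/34, -75/34, -18/17).
Step 3: u_2 = a_2 − (3/34)·u_0 − (37/25)·u_1 = (36/25, 0, -27/25).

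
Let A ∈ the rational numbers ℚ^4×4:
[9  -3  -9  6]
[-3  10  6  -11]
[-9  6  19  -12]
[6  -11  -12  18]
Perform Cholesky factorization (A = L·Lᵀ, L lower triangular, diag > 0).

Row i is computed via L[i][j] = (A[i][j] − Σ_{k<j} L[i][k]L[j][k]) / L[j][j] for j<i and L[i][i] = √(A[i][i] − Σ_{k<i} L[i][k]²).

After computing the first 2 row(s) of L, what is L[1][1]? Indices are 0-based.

Step 1: L[0][0] = √(9) = 3.
  L[1][0] = (-3) / L[0][0] = -1.
Step 2: L[1][1] = √(9) = 3.

L[1][1] = 3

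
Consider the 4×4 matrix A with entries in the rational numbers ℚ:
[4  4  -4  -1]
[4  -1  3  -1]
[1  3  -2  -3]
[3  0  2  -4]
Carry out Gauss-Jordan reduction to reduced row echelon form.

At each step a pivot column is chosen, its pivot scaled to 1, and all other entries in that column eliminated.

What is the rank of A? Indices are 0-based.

rank = 4

step 1: normalize row 0 (÷4) = (1, 1, -1, -1/4)
  row 1: subtract 4×row0 = (0, -5, 7, 0)
  row 2: subtract 1×row0 = (0, 2, -1, -11/4)
  row 3: subtract 3×row0 = (0, -3, 5, -13/4)
step 2: normalize row 1 (÷-5) = (0, 1, -7/5, 0)
  row 0: subtract 1×row1 = (1, 0, 2/5, -1/4)
  row 2: subtract 2×row1 = (0, 0, 9/5, -11/4)
  row 3: subtract -3×row1 = (0, 0, 4/5, -13/4)
step 3: normalize row 2 (÷9/5) = (0, 0, 1, -55/36)
  row 0: subtract 2/5×row2 = (1, 0, 0, 13/36)
  row 1: subtract -7/5×row2 = (0, 1, 0, -77/36)
  row 3: subtract 4/5×row2 = (0, 0, 0, -73/36)
step 4: normalize row 3 (÷-73/36) = (0, 0, 0, 1)
  row 0: subtract 13/36×row3 = (1, 0, 0, 0)
  row 1: subtract -77/36×row3 = (0, 1, 0, 0)
  row 2: subtract -55/36×row3 = (0, 0, 1, 0)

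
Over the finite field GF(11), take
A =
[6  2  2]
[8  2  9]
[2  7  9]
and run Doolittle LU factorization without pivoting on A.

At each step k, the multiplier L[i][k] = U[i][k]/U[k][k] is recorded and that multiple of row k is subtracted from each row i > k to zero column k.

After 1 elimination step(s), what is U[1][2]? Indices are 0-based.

U[1][2] = 10

[col 0] pivot 6
  R1 -= 5*R0 → (0, 3, 10)  (L[1][0] := 5)
  R2 -= 4*R0 → (0, 10, 1)  (L[2][0] := 4)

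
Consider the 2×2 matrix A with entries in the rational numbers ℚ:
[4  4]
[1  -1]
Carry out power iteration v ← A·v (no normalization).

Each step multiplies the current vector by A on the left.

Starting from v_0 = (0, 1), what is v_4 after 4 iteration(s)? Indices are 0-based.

v_4 = (300, 61)

v_0 = (0, 1).
v_1 = A·v_0 = (4, -1).
v_2 = A·v_1 = (12, 5).
v_3 = A·v_2 = (68, 7).
v_4 = A·v_3 = (300, 61).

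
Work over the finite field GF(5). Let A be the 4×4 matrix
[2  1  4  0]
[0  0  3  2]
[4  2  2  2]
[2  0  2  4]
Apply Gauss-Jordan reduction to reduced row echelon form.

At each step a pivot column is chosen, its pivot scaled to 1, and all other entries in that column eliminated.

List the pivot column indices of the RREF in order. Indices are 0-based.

pivot columns: 0, 1, 2, 3

[1] R0 /= 2  ⇒  (1, 3, 2, 0)
     R2 -= 4·R0  ⇒  (0, 0, 4, 2)
     R3 -= 2·R0  ⇒  (0, 4, 3, 4)
[2] R1 <-> R3
[2] R1 /= 4  ⇒  (0, 1, 2, 1)
     R0 -= 3·R1  ⇒  (1, 0, 1, 2)
[3] R2 /= 4  ⇒  (0, 0, 1, 3)
     R0 -= 1·R2  ⇒  (1, 0, 0, 4)
     R1 -= 2·R2  ⇒  (0, 1, 0, 0)
     R3 -= 3·R2  ⇒  (0, 0, 0, 3)
[4] R3 /= 3  ⇒  (0, 0, 0, 1)
     R0 -= 4·R3  ⇒  (1, 0, 0, 0)
     R2 -= 3·R3  ⇒  (0, 0, 1, 0)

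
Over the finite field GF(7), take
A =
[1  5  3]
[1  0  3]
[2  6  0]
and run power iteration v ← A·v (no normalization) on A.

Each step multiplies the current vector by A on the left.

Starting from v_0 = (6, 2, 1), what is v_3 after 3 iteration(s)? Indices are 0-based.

v_0 = (6, 2, 1).
v_1 = A·v_0 = (5, 2, 3).
v_2 = A·v_1 = (3, 0, 1).
v_3 = A·v_2 = (6, 6, 6).

v_3 = (6, 6, 6)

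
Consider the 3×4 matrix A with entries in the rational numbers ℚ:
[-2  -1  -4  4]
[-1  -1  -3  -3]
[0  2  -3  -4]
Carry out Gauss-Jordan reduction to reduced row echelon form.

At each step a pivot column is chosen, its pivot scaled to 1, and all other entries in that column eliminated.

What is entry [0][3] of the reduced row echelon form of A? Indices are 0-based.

[1] R0 /= -2  ⇒  (1, 1/2, 2, -2)
     R1 -= -1·R0  ⇒  (0, -1/2, -1, -5)
[2] R1 /= -1/2  ⇒  (0, 1, 2, 10)
     R0 -= 1/2·R1  ⇒  (1, 0, 1, -7)
     R2 -= 2·R1  ⇒  (0, 0, -7, -24)
[3] R2 /= -7  ⇒  (0, 0, 1, 24/7)
     R0 -= 1·R2  ⇒  (1, 0, 0, -73/7)
     R1 -= 2·R2  ⇒  (0, 1, 0, 22/7)

M[0][3] = -73/7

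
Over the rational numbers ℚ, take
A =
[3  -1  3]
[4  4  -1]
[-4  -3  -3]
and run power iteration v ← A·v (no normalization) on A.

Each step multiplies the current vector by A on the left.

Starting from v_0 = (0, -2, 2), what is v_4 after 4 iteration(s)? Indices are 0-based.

v_4 = (-112, 946, -416)

v_0 = (0, -2, 2).
v_1 = A·v_0 = (8, -10, 0).
v_2 = A·v_1 = (34, -8, -2).
v_3 = A·v_2 = (104, 106, -106).
v_4 = A·v_3 = (-112, 946, -416).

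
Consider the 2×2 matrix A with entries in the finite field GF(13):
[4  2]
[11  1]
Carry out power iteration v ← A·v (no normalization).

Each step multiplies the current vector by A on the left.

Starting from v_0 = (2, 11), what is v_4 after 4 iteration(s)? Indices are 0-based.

v_4 = (12, 2)

v_0 = (2, 11).
v_1 = A·v_0 = (4, 7).
v_2 = A·v_1 = (4, 12).
v_3 = A·v_2 = (1, 4).
v_4 = A·v_3 = (12, 2).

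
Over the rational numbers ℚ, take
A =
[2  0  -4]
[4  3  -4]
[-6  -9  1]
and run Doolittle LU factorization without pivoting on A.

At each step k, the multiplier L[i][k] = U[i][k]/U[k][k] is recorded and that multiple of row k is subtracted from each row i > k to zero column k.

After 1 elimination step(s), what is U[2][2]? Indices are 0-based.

Step 1: pivot at (0,0) is 2.
  row1 ← row1 − (2)·row0  ⇒  L[1][0]=2, U row1=(0, 3, 4)
  row2 ← row2 − (-3)·row0  ⇒  L[2][0]=-3, U row2=(0, -9, -11)

U[2][2] = -11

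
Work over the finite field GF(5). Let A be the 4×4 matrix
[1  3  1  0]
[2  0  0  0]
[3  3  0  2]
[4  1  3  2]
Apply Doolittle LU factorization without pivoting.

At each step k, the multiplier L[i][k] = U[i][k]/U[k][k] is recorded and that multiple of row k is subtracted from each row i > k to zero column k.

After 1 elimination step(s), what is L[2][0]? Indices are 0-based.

L[2][0] = 3

Step 1: pivot at (0,0) is 1.
  row1 ← row1 − (2)·row0  ⇒  L[1][0]=2, U row1=(0, 4, 3, 0)
  row2 ← row2 − (3)·row0  ⇒  L[2][0]=3, U row2=(0, 4, 2, 2)
  row3 ← row3 − (4)·row0  ⇒  L[3][0]=4, U row3=(0, 4, 4, 2)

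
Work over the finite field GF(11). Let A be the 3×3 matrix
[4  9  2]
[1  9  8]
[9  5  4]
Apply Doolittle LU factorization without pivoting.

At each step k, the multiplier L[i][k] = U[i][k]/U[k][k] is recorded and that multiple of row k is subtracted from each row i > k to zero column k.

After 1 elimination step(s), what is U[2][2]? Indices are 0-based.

k=0: U[0][0]=4
  eliminate (1,0): mult=3, new row 1: (0, 4, 2); set L[1][0]=3
  eliminate (2,0): mult=5, new row 2: (0, 4, 5); set L[2][0]=5

U[2][2] = 5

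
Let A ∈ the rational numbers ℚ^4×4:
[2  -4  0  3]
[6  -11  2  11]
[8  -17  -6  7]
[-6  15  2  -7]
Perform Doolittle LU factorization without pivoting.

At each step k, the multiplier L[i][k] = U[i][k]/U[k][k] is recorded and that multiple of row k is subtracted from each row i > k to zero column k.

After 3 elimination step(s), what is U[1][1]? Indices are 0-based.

U[1][1] = 1

k=0: U[0][0]=2
  eliminate (1,0): mult=3, new row 1: (0, 1, 2, 2); set L[1][0]=3
  eliminate (2,0): mult=4, new row 2: (0, -1, -6, -5); set L[2][0]=4
  eliminate (3,0): mult=-3, new row 3: (0, 3, 2, 2); set L[3][0]=-3
k=1: U[1][1]=1
  eliminate (2,1): mult=-1, new row 2: (0, 0, -4, -3); set L[2][1]=-1
  eliminate (3,1): mult=3, new row 3: (0, 0, -4, -4); set L[3][1]=3
k=2: U[2][2]=-4
  eliminate (3,2): mult=1, new row 3: (0, 0, 0, -1); set L[3][2]=1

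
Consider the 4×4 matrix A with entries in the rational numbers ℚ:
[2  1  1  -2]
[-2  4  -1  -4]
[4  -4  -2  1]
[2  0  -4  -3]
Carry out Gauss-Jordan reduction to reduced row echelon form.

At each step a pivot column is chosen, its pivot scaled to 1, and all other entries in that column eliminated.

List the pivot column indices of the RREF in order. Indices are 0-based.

[1] R0 /= 2  ⇒  (1, 1/2, 1/2, -1)
     R1 -= -2·R0  ⇒  (0, 5, 0, -6)
     R2 -= 4·R0  ⇒  (0, -6, -4, 5)
     R3 -= 2·R0  ⇒  (0, -1, -5, -1)
[2] R1 /= 5  ⇒  (0, 1, 0, -6/5)
     R0 -= 1/2·R1  ⇒  (1, 0, 1/2, -2/5)
     R2 -= -6·R1  ⇒  (0, 0, -4, -11/5)
     R3 -= -1·R1  ⇒  (0, 0, -5, -11/5)
[3] R2 /= -4  ⇒  (0, 0, 1, 11/20)
     R0 -= 1/2·R2  ⇒  (1, 0, 0, -27/40)
     R3 -= -5·R2  ⇒  (0, 0, 0, 11/20)
[4] R3 /= 11/20  ⇒  (0, 0, 0, 1)
     R0 -= -27/40·R3  ⇒  (1, 0, 0, 0)
     R1 -= -6/5·R3  ⇒  (0, 1, 0, 0)
     R2 -= 11/20·R3  ⇒  (0, 0, 1, 0)

pivot columns: 0, 1, 2, 3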